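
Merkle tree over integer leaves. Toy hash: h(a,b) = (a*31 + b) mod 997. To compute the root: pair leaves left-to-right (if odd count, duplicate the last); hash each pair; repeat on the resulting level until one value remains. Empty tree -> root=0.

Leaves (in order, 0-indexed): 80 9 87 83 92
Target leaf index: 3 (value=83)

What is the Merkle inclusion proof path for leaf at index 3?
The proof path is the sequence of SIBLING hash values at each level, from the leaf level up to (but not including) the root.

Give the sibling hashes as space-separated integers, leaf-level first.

L0 (leaves): [80, 9, 87, 83, 92], target index=3
L1: h(80,9)=(80*31+9)%997=495 [pair 0] h(87,83)=(87*31+83)%997=786 [pair 1] h(92,92)=(92*31+92)%997=950 [pair 2] -> [495, 786, 950]
  Sibling for proof at L0: 87
L2: h(495,786)=(495*31+786)%997=179 [pair 0] h(950,950)=(950*31+950)%997=490 [pair 1] -> [179, 490]
  Sibling for proof at L1: 495
L3: h(179,490)=(179*31+490)%997=57 [pair 0] -> [57]
  Sibling for proof at L2: 490
Root: 57
Proof path (sibling hashes from leaf to root): [87, 495, 490]

Answer: 87 495 490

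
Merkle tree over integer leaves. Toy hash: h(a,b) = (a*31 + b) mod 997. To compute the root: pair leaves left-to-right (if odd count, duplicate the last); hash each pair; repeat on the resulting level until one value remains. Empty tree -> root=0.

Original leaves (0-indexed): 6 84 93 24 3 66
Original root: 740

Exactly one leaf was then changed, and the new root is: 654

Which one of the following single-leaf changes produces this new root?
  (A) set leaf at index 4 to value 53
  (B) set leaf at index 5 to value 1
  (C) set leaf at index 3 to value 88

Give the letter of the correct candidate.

Original leaves: [6, 84, 93, 24, 3, 66]
Target new root: 654
Try each candidate change and compute the resulting root:
Candidate A: set leaf[4] = 53 -> leaves = [6, 84, 93, 24, 53, 66]
  L0: [6, 84, 93, 24, 53, 66]
  L1: h(6,84)=(6*31+84)%997=270 h(93,24)=(93*31+24)%997=913 h(53,66)=(53*31+66)%997=712 -> [270, 913, 712]
  L2: h(270,913)=(270*31+913)%997=310 h(712,712)=(712*31+712)%997=850 -> [310, 850]
  L3: h(310,850)=(310*31+850)%997=490 -> [490]
  root = 490 != target 654
Candidate B: set leaf[5] = 1 -> leaves = [6, 84, 93, 24, 3, 1]
  L0: [6, 84, 93, 24, 3, 1]
  L1: h(6,84)=(6*31+84)%997=270 h(93,24)=(93*31+24)%997=913 h(3,1)=(3*31+1)%997=94 -> [270, 913, 94]
  L2: h(270,913)=(270*31+913)%997=310 h(94,94)=(94*31+94)%997=17 -> [310, 17]
  L3: h(310,17)=(310*31+17)%997=654 -> [654]
  root = 654 == target 654  ** MATCH **
Candidate C: set leaf[3] = 88 -> leaves = [6, 84, 93, 88, 3, 66]
  L0: [6, 84, 93, 88, 3, 66]
  L1: h(6,84)=(6*31+84)%997=270 h(93,88)=(93*31+88)%997=977 h(3,66)=(3*31+66)%997=159 -> [270, 977, 159]
  L2: h(270,977)=(270*31+977)%997=374 h(159,159)=(159*31+159)%997=103 -> [374, 103]
  L3: h(374,103)=(374*31+103)%997=730 -> [730]
  root = 730 != target 654
Candidate B produces the target root.

Answer: B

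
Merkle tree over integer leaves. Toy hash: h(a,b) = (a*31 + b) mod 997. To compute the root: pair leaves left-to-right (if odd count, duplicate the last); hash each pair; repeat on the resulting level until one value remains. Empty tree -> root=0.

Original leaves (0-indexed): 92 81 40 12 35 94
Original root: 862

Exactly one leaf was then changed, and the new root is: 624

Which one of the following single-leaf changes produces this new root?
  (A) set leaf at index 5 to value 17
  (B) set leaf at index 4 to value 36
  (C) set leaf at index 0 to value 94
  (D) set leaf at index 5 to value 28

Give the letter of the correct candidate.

Original leaves: [92, 81, 40, 12, 35, 94]
Target new root: 624
Try each candidate change and compute the resulting root:
Candidate A: set leaf[5] = 17 -> leaves = [92, 81, 40, 12, 35, 17]
  L0: [92, 81, 40, 12, 35, 17]
  L1: h(92,81)=(92*31+81)%997=939 h(40,12)=(40*31+12)%997=255 h(35,17)=(35*31+17)%997=105 -> [939, 255, 105]
  L2: h(939,255)=(939*31+255)%997=451 h(105,105)=(105*31+105)%997=369 -> [451, 369]
  L3: h(451,369)=(451*31+369)%997=392 -> [392]
  root = 392 != target 624
Candidate B: set leaf[4] = 36 -> leaves = [92, 81, 40, 12, 36, 94]
  L0: [92, 81, 40, 12, 36, 94]
  L1: h(92,81)=(92*31+81)%997=939 h(40,12)=(40*31+12)%997=255 h(36,94)=(36*31+94)%997=213 -> [939, 255, 213]
  L2: h(939,255)=(939*31+255)%997=451 h(213,213)=(213*31+213)%997=834 -> [451, 834]
  L3: h(451,834)=(451*31+834)%997=857 -> [857]
  root = 857 != target 624
Candidate C: set leaf[0] = 94 -> leaves = [94, 81, 40, 12, 35, 94]
  L0: [94, 81, 40, 12, 35, 94]
  L1: h(94,81)=(94*31+81)%997=4 h(40,12)=(40*31+12)%997=255 h(35,94)=(35*31+94)%997=182 -> [4, 255, 182]
  L2: h(4,255)=(4*31+255)%997=379 h(182,182)=(182*31+182)%997=839 -> [379, 839]
  L3: h(379,839)=(379*31+839)%997=624 -> [624]
  root = 624 == target 624  ** MATCH **
Candidate D: set leaf[5] = 28 -> leaves = [92, 81, 40, 12, 35, 28]
  L0: [92, 81, 40, 12, 35, 28]
  L1: h(92,81)=(92*31+81)%997=939 h(40,12)=(40*31+12)%997=255 h(35,28)=(35*31+28)%997=116 -> [939, 255, 116]
  L2: h(939,255)=(939*31+255)%997=451 h(116,116)=(116*31+116)%997=721 -> [451, 721]
  L3: h(451,721)=(451*31+721)%997=744 -> [744]
  root = 744 != target 624
Candidate C produces the target root.

Answer: C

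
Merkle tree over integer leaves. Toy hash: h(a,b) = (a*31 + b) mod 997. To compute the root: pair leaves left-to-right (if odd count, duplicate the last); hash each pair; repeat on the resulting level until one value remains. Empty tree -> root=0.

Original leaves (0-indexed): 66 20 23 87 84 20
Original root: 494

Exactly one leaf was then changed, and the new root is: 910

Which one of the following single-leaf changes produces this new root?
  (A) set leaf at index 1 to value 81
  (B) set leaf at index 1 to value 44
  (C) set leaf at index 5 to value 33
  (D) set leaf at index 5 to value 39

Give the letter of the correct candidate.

Original leaves: [66, 20, 23, 87, 84, 20]
Target new root: 910
Try each candidate change and compute the resulting root:
Candidate A: set leaf[1] = 81 -> leaves = [66, 81, 23, 87, 84, 20]
  L0: [66, 81, 23, 87, 84, 20]
  L1: h(66,81)=(66*31+81)%997=133 h(23,87)=(23*31+87)%997=800 h(84,20)=(84*31+20)%997=630 -> [133, 800, 630]
  L2: h(133,800)=(133*31+800)%997=935 h(630,630)=(630*31+630)%997=220 -> [935, 220]
  L3: h(935,220)=(935*31+220)%997=292 -> [292]
  root = 292 != target 910
Candidate B: set leaf[1] = 44 -> leaves = [66, 44, 23, 87, 84, 20]
  L0: [66, 44, 23, 87, 84, 20]
  L1: h(66,44)=(66*31+44)%997=96 h(23,87)=(23*31+87)%997=800 h(84,20)=(84*31+20)%997=630 -> [96, 800, 630]
  L2: h(96,800)=(96*31+800)%997=785 h(630,630)=(630*31+630)%997=220 -> [785, 220]
  L3: h(785,220)=(785*31+220)%997=627 -> [627]
  root = 627 != target 910
Candidate C: set leaf[5] = 33 -> leaves = [66, 20, 23, 87, 84, 33]
  L0: [66, 20, 23, 87, 84, 33]
  L1: h(66,20)=(66*31+20)%997=72 h(23,87)=(23*31+87)%997=800 h(84,33)=(84*31+33)%997=643 -> [72, 800, 643]
  L2: h(72,800)=(72*31+800)%997=41 h(643,643)=(643*31+643)%997=636 -> [41, 636]
  L3: h(41,636)=(41*31+636)%997=910 -> [910]
  root = 910 == target 910  ** MATCH **
Candidate D: set leaf[5] = 39 -> leaves = [66, 20, 23, 87, 84, 39]
  L0: [66, 20, 23, 87, 84, 39]
  L1: h(66,20)=(66*31+20)%997=72 h(23,87)=(23*31+87)%997=800 h(84,39)=(84*31+39)%997=649 -> [72, 800, 649]
  L2: h(72,800)=(72*31+800)%997=41 h(649,649)=(649*31+649)%997=828 -> [41, 828]
  L3: h(41,828)=(41*31+828)%997=105 -> [105]
  root = 105 != target 910
Candidate C produces the target root.

Answer: C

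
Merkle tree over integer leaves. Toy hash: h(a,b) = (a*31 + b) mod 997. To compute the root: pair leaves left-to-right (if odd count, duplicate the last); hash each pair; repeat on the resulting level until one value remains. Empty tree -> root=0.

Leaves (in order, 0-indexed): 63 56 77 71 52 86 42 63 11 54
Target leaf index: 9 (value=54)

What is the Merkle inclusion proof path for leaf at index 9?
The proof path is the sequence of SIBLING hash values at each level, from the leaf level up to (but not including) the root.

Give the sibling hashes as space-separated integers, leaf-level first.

L0 (leaves): [63, 56, 77, 71, 52, 86, 42, 63, 11, 54], target index=9
L1: h(63,56)=(63*31+56)%997=15 [pair 0] h(77,71)=(77*31+71)%997=464 [pair 1] h(52,86)=(52*31+86)%997=701 [pair 2] h(42,63)=(42*31+63)%997=368 [pair 3] h(11,54)=(11*31+54)%997=395 [pair 4] -> [15, 464, 701, 368, 395]
  Sibling for proof at L0: 11
L2: h(15,464)=(15*31+464)%997=929 [pair 0] h(701,368)=(701*31+368)%997=165 [pair 1] h(395,395)=(395*31+395)%997=676 [pair 2] -> [929, 165, 676]
  Sibling for proof at L1: 395
L3: h(929,165)=(929*31+165)%997=51 [pair 0] h(676,676)=(676*31+676)%997=695 [pair 1] -> [51, 695]
  Sibling for proof at L2: 676
L4: h(51,695)=(51*31+695)%997=282 [pair 0] -> [282]
  Sibling for proof at L3: 51
Root: 282
Proof path (sibling hashes from leaf to root): [11, 395, 676, 51]

Answer: 11 395 676 51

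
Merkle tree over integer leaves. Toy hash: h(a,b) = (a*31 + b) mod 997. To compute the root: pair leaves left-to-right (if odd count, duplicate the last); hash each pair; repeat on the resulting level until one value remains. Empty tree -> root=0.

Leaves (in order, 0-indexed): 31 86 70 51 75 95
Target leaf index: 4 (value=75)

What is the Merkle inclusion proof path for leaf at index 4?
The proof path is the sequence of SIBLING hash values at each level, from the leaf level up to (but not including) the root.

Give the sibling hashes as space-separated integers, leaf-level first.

Answer: 95 426 780

Derivation:
L0 (leaves): [31, 86, 70, 51, 75, 95], target index=4
L1: h(31,86)=(31*31+86)%997=50 [pair 0] h(70,51)=(70*31+51)%997=227 [pair 1] h(75,95)=(75*31+95)%997=426 [pair 2] -> [50, 227, 426]
  Sibling for proof at L0: 95
L2: h(50,227)=(50*31+227)%997=780 [pair 0] h(426,426)=(426*31+426)%997=671 [pair 1] -> [780, 671]
  Sibling for proof at L1: 426
L3: h(780,671)=(780*31+671)%997=923 [pair 0] -> [923]
  Sibling for proof at L2: 780
Root: 923
Proof path (sibling hashes from leaf to root): [95, 426, 780]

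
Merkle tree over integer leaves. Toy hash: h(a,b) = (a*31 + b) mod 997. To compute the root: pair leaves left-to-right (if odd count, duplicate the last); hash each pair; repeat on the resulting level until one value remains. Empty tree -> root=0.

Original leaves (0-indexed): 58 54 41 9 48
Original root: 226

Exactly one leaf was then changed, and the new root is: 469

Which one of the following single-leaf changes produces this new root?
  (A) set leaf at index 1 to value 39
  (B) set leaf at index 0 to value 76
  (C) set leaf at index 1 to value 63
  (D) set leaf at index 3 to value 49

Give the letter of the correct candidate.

Original leaves: [58, 54, 41, 9, 48]
Target new root: 469
Try each candidate change and compute the resulting root:
Candidate A: set leaf[1] = 39 -> leaves = [58, 39, 41, 9, 48]
  L0: [58, 39, 41, 9, 48]
  L1: h(58,39)=(58*31+39)%997=840 h(41,9)=(41*31+9)%997=283 h(48,48)=(48*31+48)%997=539 -> [840, 283, 539]
  L2: h(840,283)=(840*31+283)%997=401 h(539,539)=(539*31+539)%997=299 -> [401, 299]
  L3: h(401,299)=(401*31+299)%997=766 -> [766]
  root = 766 != target 469
Candidate B: set leaf[0] = 76 -> leaves = [76, 54, 41, 9, 48]
  L0: [76, 54, 41, 9, 48]
  L1: h(76,54)=(76*31+54)%997=416 h(41,9)=(41*31+9)%997=283 h(48,48)=(48*31+48)%997=539 -> [416, 283, 539]
  L2: h(416,283)=(416*31+283)%997=218 h(539,539)=(539*31+539)%997=299 -> [218, 299]
  L3: h(218,299)=(218*31+299)%997=78 -> [78]
  root = 78 != target 469
Candidate C: set leaf[1] = 63 -> leaves = [58, 63, 41, 9, 48]
  L0: [58, 63, 41, 9, 48]
  L1: h(58,63)=(58*31+63)%997=864 h(41,9)=(41*31+9)%997=283 h(48,48)=(48*31+48)%997=539 -> [864, 283, 539]
  L2: h(864,283)=(864*31+283)%997=148 h(539,539)=(539*31+539)%997=299 -> [148, 299]
  L3: h(148,299)=(148*31+299)%997=899 -> [899]
  root = 899 != target 469
Candidate D: set leaf[3] = 49 -> leaves = [58, 54, 41, 49, 48]
  L0: [58, 54, 41, 49, 48]
  L1: h(58,54)=(58*31+54)%997=855 h(41,49)=(41*31+49)%997=323 h(48,48)=(48*31+48)%997=539 -> [855, 323, 539]
  L2: h(855,323)=(855*31+323)%997=906 h(539,539)=(539*31+539)%997=299 -> [906, 299]
  L3: h(906,299)=(906*31+299)%997=469 -> [469]
  root = 469 == target 469  ** MATCH **
Candidate D produces the target root.

Answer: D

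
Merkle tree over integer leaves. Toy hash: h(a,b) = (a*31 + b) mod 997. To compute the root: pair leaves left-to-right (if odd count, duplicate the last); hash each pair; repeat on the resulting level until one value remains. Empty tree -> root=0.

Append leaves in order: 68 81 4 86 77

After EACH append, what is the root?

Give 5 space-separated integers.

Answer: 68 195 191 273 572

Derivation:
After append 68 (leaves=[68]):
  L0: [68]
  root=68
After append 81 (leaves=[68, 81]):
  L0: [68, 81]
  L1: h(68,81)=(68*31+81)%997=195 -> [195]
  root=195
After append 4 (leaves=[68, 81, 4]):
  L0: [68, 81, 4]
  L1: h(68,81)=(68*31+81)%997=195 h(4,4)=(4*31+4)%997=128 -> [195, 128]
  L2: h(195,128)=(195*31+128)%997=191 -> [191]
  root=191
After append 86 (leaves=[68, 81, 4, 86]):
  L0: [68, 81, 4, 86]
  L1: h(68,81)=(68*31+81)%997=195 h(4,86)=(4*31+86)%997=210 -> [195, 210]
  L2: h(195,210)=(195*31+210)%997=273 -> [273]
  root=273
After append 77 (leaves=[68, 81, 4, 86, 77]):
  L0: [68, 81, 4, 86, 77]
  L1: h(68,81)=(68*31+81)%997=195 h(4,86)=(4*31+86)%997=210 h(77,77)=(77*31+77)%997=470 -> [195, 210, 470]
  L2: h(195,210)=(195*31+210)%997=273 h(470,470)=(470*31+470)%997=85 -> [273, 85]
  L3: h(273,85)=(273*31+85)%997=572 -> [572]
  root=572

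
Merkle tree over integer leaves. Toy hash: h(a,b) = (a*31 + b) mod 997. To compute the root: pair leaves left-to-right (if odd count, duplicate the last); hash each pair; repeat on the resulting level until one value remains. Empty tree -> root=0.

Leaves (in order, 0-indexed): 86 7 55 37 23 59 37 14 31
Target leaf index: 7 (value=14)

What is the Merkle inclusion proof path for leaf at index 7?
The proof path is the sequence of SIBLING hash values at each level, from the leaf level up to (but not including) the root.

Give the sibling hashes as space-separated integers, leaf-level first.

Answer: 37 772 857 862

Derivation:
L0 (leaves): [86, 7, 55, 37, 23, 59, 37, 14, 31], target index=7
L1: h(86,7)=(86*31+7)%997=679 [pair 0] h(55,37)=(55*31+37)%997=745 [pair 1] h(23,59)=(23*31+59)%997=772 [pair 2] h(37,14)=(37*31+14)%997=164 [pair 3] h(31,31)=(31*31+31)%997=992 [pair 4] -> [679, 745, 772, 164, 992]
  Sibling for proof at L0: 37
L2: h(679,745)=(679*31+745)%997=857 [pair 0] h(772,164)=(772*31+164)%997=168 [pair 1] h(992,992)=(992*31+992)%997=837 [pair 2] -> [857, 168, 837]
  Sibling for proof at L1: 772
L3: h(857,168)=(857*31+168)%997=813 [pair 0] h(837,837)=(837*31+837)%997=862 [pair 1] -> [813, 862]
  Sibling for proof at L2: 857
L4: h(813,862)=(813*31+862)%997=143 [pair 0] -> [143]
  Sibling for proof at L3: 862
Root: 143
Proof path (sibling hashes from leaf to root): [37, 772, 857, 862]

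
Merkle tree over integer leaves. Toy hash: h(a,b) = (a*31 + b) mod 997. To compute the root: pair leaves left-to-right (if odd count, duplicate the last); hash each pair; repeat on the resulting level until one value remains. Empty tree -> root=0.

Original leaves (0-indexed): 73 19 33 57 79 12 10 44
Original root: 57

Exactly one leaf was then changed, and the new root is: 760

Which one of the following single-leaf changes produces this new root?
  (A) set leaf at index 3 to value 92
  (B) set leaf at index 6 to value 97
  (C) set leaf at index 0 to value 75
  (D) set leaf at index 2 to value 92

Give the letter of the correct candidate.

Original leaves: [73, 19, 33, 57, 79, 12, 10, 44]
Target new root: 760
Try each candidate change and compute the resulting root:
Candidate A: set leaf[3] = 92 -> leaves = [73, 19, 33, 92, 79, 12, 10, 44]
  L0: [73, 19, 33, 92, 79, 12, 10, 44]
  L1: h(73,19)=(73*31+19)%997=288 h(33,92)=(33*31+92)%997=118 h(79,12)=(79*31+12)%997=467 h(10,44)=(10*31+44)%997=354 -> [288, 118, 467, 354]
  L2: h(288,118)=(288*31+118)%997=73 h(467,354)=(467*31+354)%997=873 -> [73, 873]
  L3: h(73,873)=(73*31+873)%997=145 -> [145]
  root = 145 != target 760
Candidate B: set leaf[6] = 97 -> leaves = [73, 19, 33, 57, 79, 12, 97, 44]
  L0: [73, 19, 33, 57, 79, 12, 97, 44]
  L1: h(73,19)=(73*31+19)%997=288 h(33,57)=(33*31+57)%997=83 h(79,12)=(79*31+12)%997=467 h(97,44)=(97*31+44)%997=60 -> [288, 83, 467, 60]
  L2: h(288,83)=(288*31+83)%997=38 h(467,60)=(467*31+60)%997=579 -> [38, 579]
  L3: h(38,579)=(38*31+579)%997=760 -> [760]
  root = 760 == target 760  ** MATCH **
Candidate C: set leaf[0] = 75 -> leaves = [75, 19, 33, 57, 79, 12, 10, 44]
  L0: [75, 19, 33, 57, 79, 12, 10, 44]
  L1: h(75,19)=(75*31+19)%997=350 h(33,57)=(33*31+57)%997=83 h(79,12)=(79*31+12)%997=467 h(10,44)=(10*31+44)%997=354 -> [350, 83, 467, 354]
  L2: h(350,83)=(350*31+83)%997=963 h(467,354)=(467*31+354)%997=873 -> [963, 873]
  L3: h(963,873)=(963*31+873)%997=816 -> [816]
  root = 816 != target 760
Candidate D: set leaf[2] = 92 -> leaves = [73, 19, 92, 57, 79, 12, 10, 44]
  L0: [73, 19, 92, 57, 79, 12, 10, 44]
  L1: h(73,19)=(73*31+19)%997=288 h(92,57)=(92*31+57)%997=915 h(79,12)=(79*31+12)%997=467 h(10,44)=(10*31+44)%997=354 -> [288, 915, 467, 354]
  L2: h(288,915)=(288*31+915)%997=870 h(467,354)=(467*31+354)%997=873 -> [870, 873]
  L3: h(870,873)=(870*31+873)%997=924 -> [924]
  root = 924 != target 760
Candidate B produces the target root.

Answer: B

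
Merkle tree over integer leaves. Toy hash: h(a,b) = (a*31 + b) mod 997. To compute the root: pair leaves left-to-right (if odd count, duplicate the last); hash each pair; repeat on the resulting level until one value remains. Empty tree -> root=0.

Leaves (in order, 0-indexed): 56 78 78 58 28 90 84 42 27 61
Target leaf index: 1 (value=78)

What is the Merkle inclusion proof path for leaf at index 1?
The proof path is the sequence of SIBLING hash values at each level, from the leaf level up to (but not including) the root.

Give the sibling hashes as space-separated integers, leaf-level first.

L0 (leaves): [56, 78, 78, 58, 28, 90, 84, 42, 27, 61], target index=1
L1: h(56,78)=(56*31+78)%997=817 [pair 0] h(78,58)=(78*31+58)%997=482 [pair 1] h(28,90)=(28*31+90)%997=958 [pair 2] h(84,42)=(84*31+42)%997=652 [pair 3] h(27,61)=(27*31+61)%997=898 [pair 4] -> [817, 482, 958, 652, 898]
  Sibling for proof at L0: 56
L2: h(817,482)=(817*31+482)%997=884 [pair 0] h(958,652)=(958*31+652)%997=440 [pair 1] h(898,898)=(898*31+898)%997=820 [pair 2] -> [884, 440, 820]
  Sibling for proof at L1: 482
L3: h(884,440)=(884*31+440)%997=925 [pair 0] h(820,820)=(820*31+820)%997=318 [pair 1] -> [925, 318]
  Sibling for proof at L2: 440
L4: h(925,318)=(925*31+318)%997=80 [pair 0] -> [80]
  Sibling for proof at L3: 318
Root: 80
Proof path (sibling hashes from leaf to root): [56, 482, 440, 318]

Answer: 56 482 440 318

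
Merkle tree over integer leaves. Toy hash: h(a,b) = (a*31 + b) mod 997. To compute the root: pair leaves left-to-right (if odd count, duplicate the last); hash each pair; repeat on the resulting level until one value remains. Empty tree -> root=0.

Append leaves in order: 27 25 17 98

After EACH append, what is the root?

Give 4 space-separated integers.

After append 27 (leaves=[27]):
  L0: [27]
  root=27
After append 25 (leaves=[27, 25]):
  L0: [27, 25]
  L1: h(27,25)=(27*31+25)%997=862 -> [862]
  root=862
After append 17 (leaves=[27, 25, 17]):
  L0: [27, 25, 17]
  L1: h(27,25)=(27*31+25)%997=862 h(17,17)=(17*31+17)%997=544 -> [862, 544]
  L2: h(862,544)=(862*31+544)%997=347 -> [347]
  root=347
After append 98 (leaves=[27, 25, 17, 98]):
  L0: [27, 25, 17, 98]
  L1: h(27,25)=(27*31+25)%997=862 h(17,98)=(17*31+98)%997=625 -> [862, 625]
  L2: h(862,625)=(862*31+625)%997=428 -> [428]
  root=428

Answer: 27 862 347 428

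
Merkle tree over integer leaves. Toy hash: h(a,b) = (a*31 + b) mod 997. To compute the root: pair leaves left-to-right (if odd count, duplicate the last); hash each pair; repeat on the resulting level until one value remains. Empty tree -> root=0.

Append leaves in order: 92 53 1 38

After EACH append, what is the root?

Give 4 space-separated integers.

Answer: 92 911 357 394

Derivation:
After append 92 (leaves=[92]):
  L0: [92]
  root=92
After append 53 (leaves=[92, 53]):
  L0: [92, 53]
  L1: h(92,53)=(92*31+53)%997=911 -> [911]
  root=911
After append 1 (leaves=[92, 53, 1]):
  L0: [92, 53, 1]
  L1: h(92,53)=(92*31+53)%997=911 h(1,1)=(1*31+1)%997=32 -> [911, 32]
  L2: h(911,32)=(911*31+32)%997=357 -> [357]
  root=357
After append 38 (leaves=[92, 53, 1, 38]):
  L0: [92, 53, 1, 38]
  L1: h(92,53)=(92*31+53)%997=911 h(1,38)=(1*31+38)%997=69 -> [911, 69]
  L2: h(911,69)=(911*31+69)%997=394 -> [394]
  root=394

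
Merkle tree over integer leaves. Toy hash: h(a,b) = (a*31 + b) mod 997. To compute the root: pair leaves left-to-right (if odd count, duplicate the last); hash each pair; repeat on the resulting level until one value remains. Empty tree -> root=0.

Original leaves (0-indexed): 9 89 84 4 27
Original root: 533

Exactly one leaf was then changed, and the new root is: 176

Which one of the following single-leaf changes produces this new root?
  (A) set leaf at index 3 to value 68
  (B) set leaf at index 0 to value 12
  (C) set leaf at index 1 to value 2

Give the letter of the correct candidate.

Answer: B

Derivation:
Original leaves: [9, 89, 84, 4, 27]
Target new root: 176
Try each candidate change and compute the resulting root:
Candidate A: set leaf[3] = 68 -> leaves = [9, 89, 84, 68, 27]
  L0: [9, 89, 84, 68, 27]
  L1: h(9,89)=(9*31+89)%997=368 h(84,68)=(84*31+68)%997=678 h(27,27)=(27*31+27)%997=864 -> [368, 678, 864]
  L2: h(368,678)=(368*31+678)%997=122 h(864,864)=(864*31+864)%997=729 -> [122, 729]
  L3: h(122,729)=(122*31+729)%997=523 -> [523]
  root = 523 != target 176
Candidate B: set leaf[0] = 12 -> leaves = [12, 89, 84, 4, 27]
  L0: [12, 89, 84, 4, 27]
  L1: h(12,89)=(12*31+89)%997=461 h(84,4)=(84*31+4)%997=614 h(27,27)=(27*31+27)%997=864 -> [461, 614, 864]
  L2: h(461,614)=(461*31+614)%997=947 h(864,864)=(864*31+864)%997=729 -> [947, 729]
  L3: h(947,729)=(947*31+729)%997=176 -> [176]
  root = 176 == target 176  ** MATCH **
Candidate C: set leaf[1] = 2 -> leaves = [9, 2, 84, 4, 27]
  L0: [9, 2, 84, 4, 27]
  L1: h(9,2)=(9*31+2)%997=281 h(84,4)=(84*31+4)%997=614 h(27,27)=(27*31+27)%997=864 -> [281, 614, 864]
  L2: h(281,614)=(281*31+614)%997=352 h(864,864)=(864*31+864)%997=729 -> [352, 729]
  L3: h(352,729)=(352*31+729)%997=674 -> [674]
  root = 674 != target 176
Candidate B produces the target root.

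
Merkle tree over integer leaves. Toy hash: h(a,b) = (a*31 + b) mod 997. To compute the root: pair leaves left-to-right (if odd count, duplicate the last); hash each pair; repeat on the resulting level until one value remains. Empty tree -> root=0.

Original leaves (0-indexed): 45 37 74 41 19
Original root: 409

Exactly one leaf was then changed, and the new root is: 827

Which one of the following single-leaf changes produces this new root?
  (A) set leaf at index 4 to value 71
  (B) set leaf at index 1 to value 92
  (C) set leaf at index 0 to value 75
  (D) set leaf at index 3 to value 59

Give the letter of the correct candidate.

Answer: C

Derivation:
Original leaves: [45, 37, 74, 41, 19]
Target new root: 827
Try each candidate change and compute the resulting root:
Candidate A: set leaf[4] = 71 -> leaves = [45, 37, 74, 41, 71]
  L0: [45, 37, 74, 41, 71]
  L1: h(45,37)=(45*31+37)%997=435 h(74,41)=(74*31+41)%997=341 h(71,71)=(71*31+71)%997=278 -> [435, 341, 278]
  L2: h(435,341)=(435*31+341)%997=865 h(278,278)=(278*31+278)%997=920 -> [865, 920]
  L3: h(865,920)=(865*31+920)%997=816 -> [816]
  root = 816 != target 827
Candidate B: set leaf[1] = 92 -> leaves = [45, 92, 74, 41, 19]
  L0: [45, 92, 74, 41, 19]
  L1: h(45,92)=(45*31+92)%997=490 h(74,41)=(74*31+41)%997=341 h(19,19)=(19*31+19)%997=608 -> [490, 341, 608]
  L2: h(490,341)=(490*31+341)%997=576 h(608,608)=(608*31+608)%997=513 -> [576, 513]
  L3: h(576,513)=(576*31+513)%997=423 -> [423]
  root = 423 != target 827
Candidate C: set leaf[0] = 75 -> leaves = [75, 37, 74, 41, 19]
  L0: [75, 37, 74, 41, 19]
  L1: h(75,37)=(75*31+37)%997=368 h(74,41)=(74*31+41)%997=341 h(19,19)=(19*31+19)%997=608 -> [368, 341, 608]
  L2: h(368,341)=(368*31+341)%997=782 h(608,608)=(608*31+608)%997=513 -> [782, 513]
  L3: h(782,513)=(782*31+513)%997=827 -> [827]
  root = 827 == target 827  ** MATCH **
Candidate D: set leaf[3] = 59 -> leaves = [45, 37, 74, 59, 19]
  L0: [45, 37, 74, 59, 19]
  L1: h(45,37)=(45*31+37)%997=435 h(74,59)=(74*31+59)%997=359 h(19,19)=(19*31+19)%997=608 -> [435, 359, 608]
  L2: h(435,359)=(435*31+359)%997=883 h(608,608)=(608*31+608)%997=513 -> [883, 513]
  L3: h(883,513)=(883*31+513)%997=967 -> [967]
  root = 967 != target 827
Candidate C produces the target root.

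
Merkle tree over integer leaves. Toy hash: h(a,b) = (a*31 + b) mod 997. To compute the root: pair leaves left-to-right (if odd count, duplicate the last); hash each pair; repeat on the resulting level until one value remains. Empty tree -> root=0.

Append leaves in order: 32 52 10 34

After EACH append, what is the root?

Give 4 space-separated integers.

After append 32 (leaves=[32]):
  L0: [32]
  root=32
After append 52 (leaves=[32, 52]):
  L0: [32, 52]
  L1: h(32,52)=(32*31+52)%997=47 -> [47]
  root=47
After append 10 (leaves=[32, 52, 10]):
  L0: [32, 52, 10]
  L1: h(32,52)=(32*31+52)%997=47 h(10,10)=(10*31+10)%997=320 -> [47, 320]
  L2: h(47,320)=(47*31+320)%997=780 -> [780]
  root=780
After append 34 (leaves=[32, 52, 10, 34]):
  L0: [32, 52, 10, 34]
  L1: h(32,52)=(32*31+52)%997=47 h(10,34)=(10*31+34)%997=344 -> [47, 344]
  L2: h(47,344)=(47*31+344)%997=804 -> [804]
  root=804

Answer: 32 47 780 804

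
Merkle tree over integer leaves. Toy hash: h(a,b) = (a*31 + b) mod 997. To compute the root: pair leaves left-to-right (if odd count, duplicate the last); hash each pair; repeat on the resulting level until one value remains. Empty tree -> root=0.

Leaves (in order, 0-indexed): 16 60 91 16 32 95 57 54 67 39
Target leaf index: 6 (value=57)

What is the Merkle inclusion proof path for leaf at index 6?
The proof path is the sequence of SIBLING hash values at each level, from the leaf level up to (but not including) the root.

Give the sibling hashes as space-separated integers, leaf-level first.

L0 (leaves): [16, 60, 91, 16, 32, 95, 57, 54, 67, 39], target index=6
L1: h(16,60)=(16*31+60)%997=556 [pair 0] h(91,16)=(91*31+16)%997=843 [pair 1] h(32,95)=(32*31+95)%997=90 [pair 2] h(57,54)=(57*31+54)%997=824 [pair 3] h(67,39)=(67*31+39)%997=122 [pair 4] -> [556, 843, 90, 824, 122]
  Sibling for proof at L0: 54
L2: h(556,843)=(556*31+843)%997=133 [pair 0] h(90,824)=(90*31+824)%997=623 [pair 1] h(122,122)=(122*31+122)%997=913 [pair 2] -> [133, 623, 913]
  Sibling for proof at L1: 90
L3: h(133,623)=(133*31+623)%997=758 [pair 0] h(913,913)=(913*31+913)%997=303 [pair 1] -> [758, 303]
  Sibling for proof at L2: 133
L4: h(758,303)=(758*31+303)%997=870 [pair 0] -> [870]
  Sibling for proof at L3: 303
Root: 870
Proof path (sibling hashes from leaf to root): [54, 90, 133, 303]

Answer: 54 90 133 303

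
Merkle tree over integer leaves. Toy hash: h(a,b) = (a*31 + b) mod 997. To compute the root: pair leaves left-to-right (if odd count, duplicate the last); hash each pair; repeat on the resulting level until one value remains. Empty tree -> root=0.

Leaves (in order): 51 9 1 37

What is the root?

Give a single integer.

L0: [51, 9, 1, 37]
L1: h(51,9)=(51*31+9)%997=593 h(1,37)=(1*31+37)%997=68 -> [593, 68]
L2: h(593,68)=(593*31+68)%997=505 -> [505]

Answer: 505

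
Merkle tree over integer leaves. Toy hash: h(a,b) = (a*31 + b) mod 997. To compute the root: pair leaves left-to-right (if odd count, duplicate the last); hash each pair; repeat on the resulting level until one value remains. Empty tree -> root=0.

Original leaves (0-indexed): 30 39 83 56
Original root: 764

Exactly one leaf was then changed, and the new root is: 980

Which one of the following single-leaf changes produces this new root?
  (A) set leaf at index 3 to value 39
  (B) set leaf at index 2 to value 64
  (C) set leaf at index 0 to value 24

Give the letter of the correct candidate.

Answer: C

Derivation:
Original leaves: [30, 39, 83, 56]
Target new root: 980
Try each candidate change and compute the resulting root:
Candidate A: set leaf[3] = 39 -> leaves = [30, 39, 83, 39]
  L0: [30, 39, 83, 39]
  L1: h(30,39)=(30*31+39)%997=969 h(83,39)=(83*31+39)%997=618 -> [969, 618]
  L2: h(969,618)=(969*31+618)%997=747 -> [747]
  root = 747 != target 980
Candidate B: set leaf[2] = 64 -> leaves = [30, 39, 64, 56]
  L0: [30, 39, 64, 56]
  L1: h(30,39)=(30*31+39)%997=969 h(64,56)=(64*31+56)%997=46 -> [969, 46]
  L2: h(969,46)=(969*31+46)%997=175 -> [175]
  root = 175 != target 980
Candidate C: set leaf[0] = 24 -> leaves = [24, 39, 83, 56]
  L0: [24, 39, 83, 56]
  L1: h(24,39)=(24*31+39)%997=783 h(83,56)=(83*31+56)%997=635 -> [783, 635]
  L2: h(783,635)=(783*31+635)%997=980 -> [980]
  root = 980 == target 980  ** MATCH **
Candidate C produces the target root.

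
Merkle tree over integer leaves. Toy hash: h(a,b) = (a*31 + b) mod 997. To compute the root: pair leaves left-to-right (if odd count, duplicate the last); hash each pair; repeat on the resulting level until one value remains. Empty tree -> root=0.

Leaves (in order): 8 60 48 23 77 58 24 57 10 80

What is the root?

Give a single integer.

Answer: 858

Derivation:
L0: [8, 60, 48, 23, 77, 58, 24, 57, 10, 80]
L1: h(8,60)=(8*31+60)%997=308 h(48,23)=(48*31+23)%997=514 h(77,58)=(77*31+58)%997=451 h(24,57)=(24*31+57)%997=801 h(10,80)=(10*31+80)%997=390 -> [308, 514, 451, 801, 390]
L2: h(308,514)=(308*31+514)%997=92 h(451,801)=(451*31+801)%997=824 h(390,390)=(390*31+390)%997=516 -> [92, 824, 516]
L3: h(92,824)=(92*31+824)%997=685 h(516,516)=(516*31+516)%997=560 -> [685, 560]
L4: h(685,560)=(685*31+560)%997=858 -> [858]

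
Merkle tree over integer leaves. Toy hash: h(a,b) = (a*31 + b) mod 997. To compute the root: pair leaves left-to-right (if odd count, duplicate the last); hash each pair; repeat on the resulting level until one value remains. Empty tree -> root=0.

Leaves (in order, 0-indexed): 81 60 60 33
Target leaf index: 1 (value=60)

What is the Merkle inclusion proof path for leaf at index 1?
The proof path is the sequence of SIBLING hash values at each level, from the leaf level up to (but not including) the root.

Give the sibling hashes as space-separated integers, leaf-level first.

Answer: 81 896

Derivation:
L0 (leaves): [81, 60, 60, 33], target index=1
L1: h(81,60)=(81*31+60)%997=577 [pair 0] h(60,33)=(60*31+33)%997=896 [pair 1] -> [577, 896]
  Sibling for proof at L0: 81
L2: h(577,896)=(577*31+896)%997=837 [pair 0] -> [837]
  Sibling for proof at L1: 896
Root: 837
Proof path (sibling hashes from leaf to root): [81, 896]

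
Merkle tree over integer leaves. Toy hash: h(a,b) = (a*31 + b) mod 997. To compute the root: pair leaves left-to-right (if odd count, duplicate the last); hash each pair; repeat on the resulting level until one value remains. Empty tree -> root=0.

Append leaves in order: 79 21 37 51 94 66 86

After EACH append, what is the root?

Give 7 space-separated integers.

Answer: 79 476 985 2 606 707 479

Derivation:
After append 79 (leaves=[79]):
  L0: [79]
  root=79
After append 21 (leaves=[79, 21]):
  L0: [79, 21]
  L1: h(79,21)=(79*31+21)%997=476 -> [476]
  root=476
After append 37 (leaves=[79, 21, 37]):
  L0: [79, 21, 37]
  L1: h(79,21)=(79*31+21)%997=476 h(37,37)=(37*31+37)%997=187 -> [476, 187]
  L2: h(476,187)=(476*31+187)%997=985 -> [985]
  root=985
After append 51 (leaves=[79, 21, 37, 51]):
  L0: [79, 21, 37, 51]
  L1: h(79,21)=(79*31+21)%997=476 h(37,51)=(37*31+51)%997=201 -> [476, 201]
  L2: h(476,201)=(476*31+201)%997=2 -> [2]
  root=2
After append 94 (leaves=[79, 21, 37, 51, 94]):
  L0: [79, 21, 37, 51, 94]
  L1: h(79,21)=(79*31+21)%997=476 h(37,51)=(37*31+51)%997=201 h(94,94)=(94*31+94)%997=17 -> [476, 201, 17]
  L2: h(476,201)=(476*31+201)%997=2 h(17,17)=(17*31+17)%997=544 -> [2, 544]
  L3: h(2,544)=(2*31+544)%997=606 -> [606]
  root=606
After append 66 (leaves=[79, 21, 37, 51, 94, 66]):
  L0: [79, 21, 37, 51, 94, 66]
  L1: h(79,21)=(79*31+21)%997=476 h(37,51)=(37*31+51)%997=201 h(94,66)=(94*31+66)%997=986 -> [476, 201, 986]
  L2: h(476,201)=(476*31+201)%997=2 h(986,986)=(986*31+986)%997=645 -> [2, 645]
  L3: h(2,645)=(2*31+645)%997=707 -> [707]
  root=707
After append 86 (leaves=[79, 21, 37, 51, 94, 66, 86]):
  L0: [79, 21, 37, 51, 94, 66, 86]
  L1: h(79,21)=(79*31+21)%997=476 h(37,51)=(37*31+51)%997=201 h(94,66)=(94*31+66)%997=986 h(86,86)=(86*31+86)%997=758 -> [476, 201, 986, 758]
  L2: h(476,201)=(476*31+201)%997=2 h(986,758)=(986*31+758)%997=417 -> [2, 417]
  L3: h(2,417)=(2*31+417)%997=479 -> [479]
  root=479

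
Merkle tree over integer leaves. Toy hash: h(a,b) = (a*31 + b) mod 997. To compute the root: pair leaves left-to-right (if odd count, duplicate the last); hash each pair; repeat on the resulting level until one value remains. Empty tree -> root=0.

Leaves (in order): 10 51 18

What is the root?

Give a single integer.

L0: [10, 51, 18]
L1: h(10,51)=(10*31+51)%997=361 h(18,18)=(18*31+18)%997=576 -> [361, 576]
L2: h(361,576)=(361*31+576)%997=800 -> [800]

Answer: 800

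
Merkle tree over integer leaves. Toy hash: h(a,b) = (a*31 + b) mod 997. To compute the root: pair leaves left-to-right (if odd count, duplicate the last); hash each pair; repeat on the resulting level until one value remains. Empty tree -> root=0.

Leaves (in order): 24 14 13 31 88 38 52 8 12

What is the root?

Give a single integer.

Answer: 748

Derivation:
L0: [24, 14, 13, 31, 88, 38, 52, 8, 12]
L1: h(24,14)=(24*31+14)%997=758 h(13,31)=(13*31+31)%997=434 h(88,38)=(88*31+38)%997=772 h(52,8)=(52*31+8)%997=623 h(12,12)=(12*31+12)%997=384 -> [758, 434, 772, 623, 384]
L2: h(758,434)=(758*31+434)%997=4 h(772,623)=(772*31+623)%997=627 h(384,384)=(384*31+384)%997=324 -> [4, 627, 324]
L3: h(4,627)=(4*31+627)%997=751 h(324,324)=(324*31+324)%997=398 -> [751, 398]
L4: h(751,398)=(751*31+398)%997=748 -> [748]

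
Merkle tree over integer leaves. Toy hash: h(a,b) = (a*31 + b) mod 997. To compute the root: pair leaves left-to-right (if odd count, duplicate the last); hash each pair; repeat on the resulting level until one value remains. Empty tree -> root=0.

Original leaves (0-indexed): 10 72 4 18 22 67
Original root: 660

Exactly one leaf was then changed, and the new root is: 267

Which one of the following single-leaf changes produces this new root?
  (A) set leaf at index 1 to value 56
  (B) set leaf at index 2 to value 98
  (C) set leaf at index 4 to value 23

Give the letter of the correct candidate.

Original leaves: [10, 72, 4, 18, 22, 67]
Target new root: 267
Try each candidate change and compute the resulting root:
Candidate A: set leaf[1] = 56 -> leaves = [10, 56, 4, 18, 22, 67]
  L0: [10, 56, 4, 18, 22, 67]
  L1: h(10,56)=(10*31+56)%997=366 h(4,18)=(4*31+18)%997=142 h(22,67)=(22*31+67)%997=749 -> [366, 142, 749]
  L2: h(366,142)=(366*31+142)%997=521 h(749,749)=(749*31+749)%997=40 -> [521, 40]
  L3: h(521,40)=(521*31+40)%997=239 -> [239]
  root = 239 != target 267
Candidate B: set leaf[2] = 98 -> leaves = [10, 72, 98, 18, 22, 67]
  L0: [10, 72, 98, 18, 22, 67]
  L1: h(10,72)=(10*31+72)%997=382 h(98,18)=(98*31+18)%997=65 h(22,67)=(22*31+67)%997=749 -> [382, 65, 749]
  L2: h(382,65)=(382*31+65)%997=940 h(749,749)=(749*31+749)%997=40 -> [940, 40]
  L3: h(940,40)=(940*31+40)%997=267 -> [267]
  root = 267 == target 267  ** MATCH **
Candidate C: set leaf[4] = 23 -> leaves = [10, 72, 4, 18, 23, 67]
  L0: [10, 72, 4, 18, 23, 67]
  L1: h(10,72)=(10*31+72)%997=382 h(4,18)=(4*31+18)%997=142 h(23,67)=(23*31+67)%997=780 -> [382, 142, 780]
  L2: h(382,142)=(382*31+142)%997=20 h(780,780)=(780*31+780)%997=35 -> [20, 35]
  L3: h(20,35)=(20*31+35)%997=655 -> [655]
  root = 655 != target 267
Candidate B produces the target root.

Answer: B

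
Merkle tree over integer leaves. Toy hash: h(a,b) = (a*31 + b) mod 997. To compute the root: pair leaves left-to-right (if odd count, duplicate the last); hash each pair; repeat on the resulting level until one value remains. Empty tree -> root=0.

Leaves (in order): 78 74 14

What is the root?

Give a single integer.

Answer: 931

Derivation:
L0: [78, 74, 14]
L1: h(78,74)=(78*31+74)%997=498 h(14,14)=(14*31+14)%997=448 -> [498, 448]
L2: h(498,448)=(498*31+448)%997=931 -> [931]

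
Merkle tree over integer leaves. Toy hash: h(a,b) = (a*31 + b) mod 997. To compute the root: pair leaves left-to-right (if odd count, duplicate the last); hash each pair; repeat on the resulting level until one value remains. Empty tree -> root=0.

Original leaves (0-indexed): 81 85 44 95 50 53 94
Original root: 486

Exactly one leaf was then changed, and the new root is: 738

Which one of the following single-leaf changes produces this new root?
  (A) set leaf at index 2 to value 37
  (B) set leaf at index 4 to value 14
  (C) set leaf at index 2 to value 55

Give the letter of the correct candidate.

Original leaves: [81, 85, 44, 95, 50, 53, 94]
Target new root: 738
Try each candidate change and compute the resulting root:
Candidate A: set leaf[2] = 37 -> leaves = [81, 85, 37, 95, 50, 53, 94]
  L0: [81, 85, 37, 95, 50, 53, 94]
  L1: h(81,85)=(81*31+85)%997=602 h(37,95)=(37*31+95)%997=245 h(50,53)=(50*31+53)%997=606 h(94,94)=(94*31+94)%997=17 -> [602, 245, 606, 17]
  L2: h(602,245)=(602*31+245)%997=961 h(606,17)=(606*31+17)%997=857 -> [961, 857]
  L3: h(961,857)=(961*31+857)%997=738 -> [738]
  root = 738 == target 738  ** MATCH **
Candidate B: set leaf[4] = 14 -> leaves = [81, 85, 44, 95, 14, 53, 94]
  L0: [81, 85, 44, 95, 14, 53, 94]
  L1: h(81,85)=(81*31+85)%997=602 h(44,95)=(44*31+95)%997=462 h(14,53)=(14*31+53)%997=487 h(94,94)=(94*31+94)%997=17 -> [602, 462, 487, 17]
  L2: h(602,462)=(602*31+462)%997=181 h(487,17)=(487*31+17)%997=159 -> [181, 159]
  L3: h(181,159)=(181*31+159)%997=785 -> [785]
  root = 785 != target 738
Candidate C: set leaf[2] = 55 -> leaves = [81, 85, 55, 95, 50, 53, 94]
  L0: [81, 85, 55, 95, 50, 53, 94]
  L1: h(81,85)=(81*31+85)%997=602 h(55,95)=(55*31+95)%997=803 h(50,53)=(50*31+53)%997=606 h(94,94)=(94*31+94)%997=17 -> [602, 803, 606, 17]
  L2: h(602,803)=(602*31+803)%997=522 h(606,17)=(606*31+17)%997=857 -> [522, 857]
  L3: h(522,857)=(522*31+857)%997=90 -> [90]
  root = 90 != target 738
Candidate A produces the target root.

Answer: A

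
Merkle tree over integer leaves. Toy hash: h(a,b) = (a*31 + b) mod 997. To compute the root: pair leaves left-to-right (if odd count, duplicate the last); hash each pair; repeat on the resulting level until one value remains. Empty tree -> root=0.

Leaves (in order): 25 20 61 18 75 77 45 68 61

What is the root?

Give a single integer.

L0: [25, 20, 61, 18, 75, 77, 45, 68, 61]
L1: h(25,20)=(25*31+20)%997=795 h(61,18)=(61*31+18)%997=912 h(75,77)=(75*31+77)%997=408 h(45,68)=(45*31+68)%997=466 h(61,61)=(61*31+61)%997=955 -> [795, 912, 408, 466, 955]
L2: h(795,912)=(795*31+912)%997=632 h(408,466)=(408*31+466)%997=153 h(955,955)=(955*31+955)%997=650 -> [632, 153, 650]
L3: h(632,153)=(632*31+153)%997=802 h(650,650)=(650*31+650)%997=860 -> [802, 860]
L4: h(802,860)=(802*31+860)%997=797 -> [797]

Answer: 797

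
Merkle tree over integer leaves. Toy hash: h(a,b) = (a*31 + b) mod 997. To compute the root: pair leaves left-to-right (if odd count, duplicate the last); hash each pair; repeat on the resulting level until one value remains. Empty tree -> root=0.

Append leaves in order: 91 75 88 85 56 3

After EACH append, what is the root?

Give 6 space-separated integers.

After append 91 (leaves=[91]):
  L0: [91]
  root=91
After append 75 (leaves=[91, 75]):
  L0: [91, 75]
  L1: h(91,75)=(91*31+75)%997=902 -> [902]
  root=902
After append 88 (leaves=[91, 75, 88]):
  L0: [91, 75, 88]
  L1: h(91,75)=(91*31+75)%997=902 h(88,88)=(88*31+88)%997=822 -> [902, 822]
  L2: h(902,822)=(902*31+822)%997=868 -> [868]
  root=868
After append 85 (leaves=[91, 75, 88, 85]):
  L0: [91, 75, 88, 85]
  L1: h(91,75)=(91*31+75)%997=902 h(88,85)=(88*31+85)%997=819 -> [902, 819]
  L2: h(902,819)=(902*31+819)%997=865 -> [865]
  root=865
After append 56 (leaves=[91, 75, 88, 85, 56]):
  L0: [91, 75, 88, 85, 56]
  L1: h(91,75)=(91*31+75)%997=902 h(88,85)=(88*31+85)%997=819 h(56,56)=(56*31+56)%997=795 -> [902, 819, 795]
  L2: h(902,819)=(902*31+819)%997=865 h(795,795)=(795*31+795)%997=515 -> [865, 515]
  L3: h(865,515)=(865*31+515)%997=411 -> [411]
  root=411
After append 3 (leaves=[91, 75, 88, 85, 56, 3]):
  L0: [91, 75, 88, 85, 56, 3]
  L1: h(91,75)=(91*31+75)%997=902 h(88,85)=(88*31+85)%997=819 h(56,3)=(56*31+3)%997=742 -> [902, 819, 742]
  L2: h(902,819)=(902*31+819)%997=865 h(742,742)=(742*31+742)%997=813 -> [865, 813]
  L3: h(865,813)=(865*31+813)%997=709 -> [709]
  root=709

Answer: 91 902 868 865 411 709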